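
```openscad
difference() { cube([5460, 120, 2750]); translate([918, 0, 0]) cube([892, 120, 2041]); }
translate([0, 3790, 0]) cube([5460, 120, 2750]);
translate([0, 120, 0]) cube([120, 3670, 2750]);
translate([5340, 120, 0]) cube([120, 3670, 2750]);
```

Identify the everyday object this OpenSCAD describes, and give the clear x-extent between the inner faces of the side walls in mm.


A single room. The interior width is 5220 mm.

Four walls enclosing a rectangle with a door in the front wall — a room. Outside width 5460 minus two 120 mm walls gives 5220 mm.


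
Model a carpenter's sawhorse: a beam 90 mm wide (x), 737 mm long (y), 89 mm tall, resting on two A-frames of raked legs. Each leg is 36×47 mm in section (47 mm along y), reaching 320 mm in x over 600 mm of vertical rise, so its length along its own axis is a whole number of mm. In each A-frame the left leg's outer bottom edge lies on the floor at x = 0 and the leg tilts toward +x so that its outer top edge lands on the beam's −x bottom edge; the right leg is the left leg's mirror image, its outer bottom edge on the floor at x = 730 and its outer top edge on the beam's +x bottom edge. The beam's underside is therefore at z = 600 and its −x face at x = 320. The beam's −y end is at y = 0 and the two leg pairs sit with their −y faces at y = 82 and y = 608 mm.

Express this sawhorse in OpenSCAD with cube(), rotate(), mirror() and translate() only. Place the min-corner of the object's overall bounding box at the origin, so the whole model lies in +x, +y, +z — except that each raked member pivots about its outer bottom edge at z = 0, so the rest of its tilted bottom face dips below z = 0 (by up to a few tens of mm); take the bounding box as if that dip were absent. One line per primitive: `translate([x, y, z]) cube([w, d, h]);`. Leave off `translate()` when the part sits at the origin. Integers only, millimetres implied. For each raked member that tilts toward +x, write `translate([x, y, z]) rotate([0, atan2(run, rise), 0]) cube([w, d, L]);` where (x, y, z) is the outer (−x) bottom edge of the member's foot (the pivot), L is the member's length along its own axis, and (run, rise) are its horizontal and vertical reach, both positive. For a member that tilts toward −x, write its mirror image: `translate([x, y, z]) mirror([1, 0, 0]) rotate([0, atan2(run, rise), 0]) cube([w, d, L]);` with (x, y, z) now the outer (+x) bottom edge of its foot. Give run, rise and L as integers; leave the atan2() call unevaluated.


// leg length = √(320² + 600²) = 680
// right-leg outer foot x = 2·320 + 90 = 730
// beam min-corner = (320, 0, 600)
translate([320, 0, 600]) cube([90, 737, 89]);
translate([0, 82, 0]) rotate([0, atan2(320, 600), 0]) cube([36, 47, 680]);
translate([730, 82, 0]) mirror([1, 0, 0]) rotate([0, atan2(320, 600), 0]) cube([36, 47, 680]);
translate([0, 608, 0]) rotate([0, atan2(320, 600), 0]) cube([36, 47, 680]);
translate([730, 608, 0]) mirror([1, 0, 0]) rotate([0, atan2(320, 600), 0]) cube([36, 47, 680]);


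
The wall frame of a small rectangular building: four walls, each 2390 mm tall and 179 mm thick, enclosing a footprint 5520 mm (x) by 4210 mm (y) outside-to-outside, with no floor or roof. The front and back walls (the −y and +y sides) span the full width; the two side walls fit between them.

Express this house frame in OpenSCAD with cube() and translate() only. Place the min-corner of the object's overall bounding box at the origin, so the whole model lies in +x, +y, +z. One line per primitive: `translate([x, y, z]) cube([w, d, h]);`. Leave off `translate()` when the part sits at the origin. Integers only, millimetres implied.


cube([5520, 179, 2390]);
translate([0, 4031, 0]) cube([5520, 179, 2390]);
translate([0, 179, 0]) cube([179, 3852, 2390]);
translate([5341, 179, 0]) cube([179, 3852, 2390]);


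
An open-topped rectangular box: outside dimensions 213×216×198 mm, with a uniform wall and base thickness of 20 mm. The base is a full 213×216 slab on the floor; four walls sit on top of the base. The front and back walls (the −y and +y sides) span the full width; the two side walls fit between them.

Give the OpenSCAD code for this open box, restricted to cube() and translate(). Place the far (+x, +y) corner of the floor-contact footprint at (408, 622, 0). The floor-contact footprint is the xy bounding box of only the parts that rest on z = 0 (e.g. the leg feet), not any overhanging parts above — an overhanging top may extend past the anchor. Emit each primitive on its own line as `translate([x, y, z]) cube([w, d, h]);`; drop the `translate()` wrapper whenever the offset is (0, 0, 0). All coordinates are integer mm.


translate([195, 406, 0]) cube([213, 216, 20]);
translate([195, 406, 20]) cube([213, 20, 178]);
translate([195, 602, 20]) cube([213, 20, 178]);
translate([195, 426, 20]) cube([20, 176, 178]);
translate([388, 426, 20]) cube([20, 176, 178]);


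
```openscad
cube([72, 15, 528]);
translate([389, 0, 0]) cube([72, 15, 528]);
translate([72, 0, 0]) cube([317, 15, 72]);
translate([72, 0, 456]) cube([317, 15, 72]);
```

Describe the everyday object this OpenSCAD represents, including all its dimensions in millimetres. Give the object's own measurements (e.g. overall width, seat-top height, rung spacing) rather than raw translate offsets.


A rectangular picture frame lying in the x–z plane (depth along y). The opening is 317 mm wide (x) by 384 mm tall (z), surrounded by a border 72 mm wide on all four sides. The frame is 15 mm deep and is made of two full-height vertical stiles with two horizontal rails fitted between them.


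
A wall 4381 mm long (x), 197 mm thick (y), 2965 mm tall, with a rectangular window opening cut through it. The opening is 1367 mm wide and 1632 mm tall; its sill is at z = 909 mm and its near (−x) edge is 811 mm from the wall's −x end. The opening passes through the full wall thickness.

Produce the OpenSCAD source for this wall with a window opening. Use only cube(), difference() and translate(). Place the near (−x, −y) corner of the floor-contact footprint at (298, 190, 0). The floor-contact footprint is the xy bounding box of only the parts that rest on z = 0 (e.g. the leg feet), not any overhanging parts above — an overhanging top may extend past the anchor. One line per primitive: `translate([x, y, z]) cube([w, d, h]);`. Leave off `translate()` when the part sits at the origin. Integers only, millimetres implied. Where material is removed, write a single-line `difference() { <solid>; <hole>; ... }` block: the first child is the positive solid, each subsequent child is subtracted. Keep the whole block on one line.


difference() { translate([298, 190, 0]) cube([4381, 197, 2965]); translate([1109, 190, 909]) cube([1367, 197, 1632]); }


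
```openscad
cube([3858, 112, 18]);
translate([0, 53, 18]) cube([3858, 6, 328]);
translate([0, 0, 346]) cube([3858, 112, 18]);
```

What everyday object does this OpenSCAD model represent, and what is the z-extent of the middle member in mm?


An I-beam. The web height is 328 mm.

Two wide flanges with a thin centred web — an I-beam. Overall 364 mm minus two 18 mm flanges gives a web of 364 − 2·18 = 328 mm.


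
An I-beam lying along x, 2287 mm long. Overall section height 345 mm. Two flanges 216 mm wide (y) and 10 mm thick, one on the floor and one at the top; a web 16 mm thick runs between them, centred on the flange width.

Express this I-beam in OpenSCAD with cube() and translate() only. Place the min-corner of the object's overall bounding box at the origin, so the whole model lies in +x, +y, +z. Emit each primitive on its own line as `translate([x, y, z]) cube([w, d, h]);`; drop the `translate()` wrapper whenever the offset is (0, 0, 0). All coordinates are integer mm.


cube([2287, 216, 10]);
translate([0, 100, 10]) cube([2287, 16, 325]);
translate([0, 0, 335]) cube([2287, 216, 10]);


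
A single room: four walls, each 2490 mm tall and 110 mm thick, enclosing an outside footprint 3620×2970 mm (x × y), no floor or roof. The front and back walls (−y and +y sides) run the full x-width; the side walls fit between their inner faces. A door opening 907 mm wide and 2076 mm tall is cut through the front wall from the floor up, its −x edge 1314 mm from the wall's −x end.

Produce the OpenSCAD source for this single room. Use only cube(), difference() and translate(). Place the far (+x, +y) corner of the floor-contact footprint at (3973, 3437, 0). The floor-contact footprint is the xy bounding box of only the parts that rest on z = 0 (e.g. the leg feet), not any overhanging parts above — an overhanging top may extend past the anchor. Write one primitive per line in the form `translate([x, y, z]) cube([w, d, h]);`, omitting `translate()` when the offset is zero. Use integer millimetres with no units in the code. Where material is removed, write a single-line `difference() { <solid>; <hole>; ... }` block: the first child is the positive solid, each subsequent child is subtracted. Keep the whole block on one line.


difference() { translate([353, 467, 0]) cube([3620, 110, 2490]); translate([1667, 467, 0]) cube([907, 110, 2076]); }
translate([353, 3327, 0]) cube([3620, 110, 2490]);
translate([353, 577, 0]) cube([110, 2750, 2490]);
translate([3863, 577, 0]) cube([110, 2750, 2490]);


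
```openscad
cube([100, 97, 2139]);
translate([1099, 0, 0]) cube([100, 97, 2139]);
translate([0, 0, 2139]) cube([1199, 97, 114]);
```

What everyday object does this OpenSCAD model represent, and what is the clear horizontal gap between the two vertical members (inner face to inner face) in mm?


A door frame. The clear opening width is 999 mm.

Two 2139 mm tall posts with a header on top — a door frame. The left jamb is 100 mm wide at x = 0; the right jamb starts at x = 1099. The clear opening is 1099 − 100 = 999 mm.


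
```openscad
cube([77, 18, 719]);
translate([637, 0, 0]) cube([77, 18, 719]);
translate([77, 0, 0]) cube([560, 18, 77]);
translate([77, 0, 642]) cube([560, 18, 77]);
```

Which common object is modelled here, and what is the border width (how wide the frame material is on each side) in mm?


A picture frame. The border width is 77 mm.

Four thin pieces enclosing a rectangular opening — a picture frame. The two full-height stiles are 719 mm tall; the top rail sits at z = 642 and is 77 mm tall, so the border above the opening is 719 − 642 = 77 mm, matching the stile x-width.


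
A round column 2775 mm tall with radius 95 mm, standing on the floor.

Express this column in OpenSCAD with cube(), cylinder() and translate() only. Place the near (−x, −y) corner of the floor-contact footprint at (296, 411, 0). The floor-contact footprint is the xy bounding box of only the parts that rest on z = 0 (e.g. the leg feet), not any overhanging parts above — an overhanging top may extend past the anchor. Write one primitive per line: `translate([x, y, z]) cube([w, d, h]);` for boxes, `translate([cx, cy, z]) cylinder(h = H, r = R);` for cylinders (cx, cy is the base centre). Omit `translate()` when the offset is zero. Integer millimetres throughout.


translate([391, 506, 0]) cylinder(h = 2775, r = 95);


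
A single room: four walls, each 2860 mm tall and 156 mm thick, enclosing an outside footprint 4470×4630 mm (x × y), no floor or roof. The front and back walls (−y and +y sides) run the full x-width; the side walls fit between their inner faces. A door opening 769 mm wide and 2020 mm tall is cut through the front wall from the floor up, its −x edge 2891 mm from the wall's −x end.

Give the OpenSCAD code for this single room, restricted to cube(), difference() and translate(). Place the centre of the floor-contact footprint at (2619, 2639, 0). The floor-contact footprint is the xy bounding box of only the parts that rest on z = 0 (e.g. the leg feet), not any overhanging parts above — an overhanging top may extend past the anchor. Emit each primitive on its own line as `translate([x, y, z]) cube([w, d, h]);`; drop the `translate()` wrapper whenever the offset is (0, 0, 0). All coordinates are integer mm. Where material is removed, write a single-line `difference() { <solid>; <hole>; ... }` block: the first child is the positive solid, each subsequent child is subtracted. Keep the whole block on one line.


difference() { translate([384, 324, 0]) cube([4470, 156, 2860]); translate([3275, 324, 0]) cube([769, 156, 2020]); }
translate([384, 4798, 0]) cube([4470, 156, 2860]);
translate([384, 480, 0]) cube([156, 4318, 2860]);
translate([4698, 480, 0]) cube([156, 4318, 2860]);


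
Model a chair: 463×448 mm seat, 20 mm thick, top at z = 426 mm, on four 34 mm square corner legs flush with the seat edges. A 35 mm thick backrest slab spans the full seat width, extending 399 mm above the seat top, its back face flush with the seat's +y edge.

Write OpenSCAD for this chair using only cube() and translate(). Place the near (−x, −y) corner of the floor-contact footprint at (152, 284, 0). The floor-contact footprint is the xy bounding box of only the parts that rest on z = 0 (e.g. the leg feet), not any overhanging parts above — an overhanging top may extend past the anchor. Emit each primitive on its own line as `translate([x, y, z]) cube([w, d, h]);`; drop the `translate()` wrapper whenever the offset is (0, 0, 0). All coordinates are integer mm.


translate([152, 284, 406]) cube([463, 448, 20]);
translate([152, 284, 0]) cube([34, 34, 406]);
translate([581, 284, 0]) cube([34, 34, 406]);
translate([152, 698, 0]) cube([34, 34, 406]);
translate([581, 698, 0]) cube([34, 34, 406]);
translate([152, 697, 426]) cube([463, 35, 399]);


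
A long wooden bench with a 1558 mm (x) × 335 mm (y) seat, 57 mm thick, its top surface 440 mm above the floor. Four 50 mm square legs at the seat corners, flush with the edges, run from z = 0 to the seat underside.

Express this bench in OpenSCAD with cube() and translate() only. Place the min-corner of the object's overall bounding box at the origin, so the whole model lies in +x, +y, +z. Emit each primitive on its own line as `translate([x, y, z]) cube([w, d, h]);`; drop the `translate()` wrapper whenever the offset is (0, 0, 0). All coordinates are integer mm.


// leg_h = 440 − 57 = 383
translate([0, 0, 383]) cube([1558, 335, 57]);
cube([50, 50, 383]);
translate([0, 285, 0]) cube([50, 50, 383]);
translate([1508, 0, 0]) cube([50, 50, 383]);
translate([1508, 285, 0]) cube([50, 50, 383]);


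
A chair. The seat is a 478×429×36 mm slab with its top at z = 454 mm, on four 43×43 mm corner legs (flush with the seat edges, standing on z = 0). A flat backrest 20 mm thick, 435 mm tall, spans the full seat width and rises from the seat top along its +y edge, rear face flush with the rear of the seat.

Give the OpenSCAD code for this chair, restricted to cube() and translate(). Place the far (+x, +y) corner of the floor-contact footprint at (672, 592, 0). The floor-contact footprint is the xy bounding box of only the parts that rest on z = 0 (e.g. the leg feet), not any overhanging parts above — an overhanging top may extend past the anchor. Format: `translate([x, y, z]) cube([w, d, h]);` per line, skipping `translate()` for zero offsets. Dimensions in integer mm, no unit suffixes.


translate([194, 163, 418]) cube([478, 429, 36]);
translate([194, 163, 0]) cube([43, 43, 418]);
translate([629, 163, 0]) cube([43, 43, 418]);
translate([194, 549, 0]) cube([43, 43, 418]);
translate([629, 549, 0]) cube([43, 43, 418]);
translate([194, 572, 454]) cube([478, 20, 435]);


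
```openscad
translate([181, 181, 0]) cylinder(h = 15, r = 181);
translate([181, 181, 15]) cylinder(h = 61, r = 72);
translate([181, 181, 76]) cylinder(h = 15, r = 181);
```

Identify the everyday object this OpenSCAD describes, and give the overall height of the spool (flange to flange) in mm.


A spool. The overall height is 91 mm.

Three coaxial cylinders, large–small–large — a spool. Two 15 mm flanges and a 61 mm core give 15 + 61 + 15 = 91 mm.


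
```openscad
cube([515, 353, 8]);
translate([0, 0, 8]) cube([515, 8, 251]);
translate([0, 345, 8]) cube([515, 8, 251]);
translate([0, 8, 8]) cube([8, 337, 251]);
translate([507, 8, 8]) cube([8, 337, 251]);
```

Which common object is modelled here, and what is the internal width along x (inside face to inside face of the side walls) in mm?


An open box. The internal width is 499 mm.

A 515×353 base slab with four walls standing on it — an open box. The base is 515 mm wide and the walls are 8 mm thick, so the internal width is 515 − 2 × 8 = 499 mm.


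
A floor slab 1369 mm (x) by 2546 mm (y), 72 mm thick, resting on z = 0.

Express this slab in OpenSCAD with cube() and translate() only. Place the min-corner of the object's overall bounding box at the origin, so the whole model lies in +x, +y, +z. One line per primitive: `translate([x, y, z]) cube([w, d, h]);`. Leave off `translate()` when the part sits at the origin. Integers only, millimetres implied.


cube([1369, 2546, 72]);


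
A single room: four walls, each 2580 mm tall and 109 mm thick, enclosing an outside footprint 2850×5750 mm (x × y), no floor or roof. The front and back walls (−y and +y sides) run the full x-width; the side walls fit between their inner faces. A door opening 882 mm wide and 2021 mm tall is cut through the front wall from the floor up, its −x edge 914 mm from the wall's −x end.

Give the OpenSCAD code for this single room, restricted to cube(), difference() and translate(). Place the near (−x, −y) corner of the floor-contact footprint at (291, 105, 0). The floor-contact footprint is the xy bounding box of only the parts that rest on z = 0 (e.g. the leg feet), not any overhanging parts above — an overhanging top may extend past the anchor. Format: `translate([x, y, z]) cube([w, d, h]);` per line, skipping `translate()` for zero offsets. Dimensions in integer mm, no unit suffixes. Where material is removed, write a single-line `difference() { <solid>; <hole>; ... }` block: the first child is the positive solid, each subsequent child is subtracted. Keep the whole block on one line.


difference() { translate([291, 105, 0]) cube([2850, 109, 2580]); translate([1205, 105, 0]) cube([882, 109, 2021]); }
translate([291, 5746, 0]) cube([2850, 109, 2580]);
translate([291, 214, 0]) cube([109, 5532, 2580]);
translate([3032, 214, 0]) cube([109, 5532, 2580]);


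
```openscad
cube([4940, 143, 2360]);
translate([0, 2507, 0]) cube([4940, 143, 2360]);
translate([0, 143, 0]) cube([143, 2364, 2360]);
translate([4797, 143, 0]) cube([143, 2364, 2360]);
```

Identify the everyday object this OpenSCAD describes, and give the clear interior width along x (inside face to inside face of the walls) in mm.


A house (or room) frame. The interior width is 4654 mm.

Four 2360 mm walls enclosing a rectangle with no floor or roof — a room or house frame. Outside width is 4940 mm and wall thickness is 143 mm, so the interior width is 4940 − 2 × 143 = 4654 mm.


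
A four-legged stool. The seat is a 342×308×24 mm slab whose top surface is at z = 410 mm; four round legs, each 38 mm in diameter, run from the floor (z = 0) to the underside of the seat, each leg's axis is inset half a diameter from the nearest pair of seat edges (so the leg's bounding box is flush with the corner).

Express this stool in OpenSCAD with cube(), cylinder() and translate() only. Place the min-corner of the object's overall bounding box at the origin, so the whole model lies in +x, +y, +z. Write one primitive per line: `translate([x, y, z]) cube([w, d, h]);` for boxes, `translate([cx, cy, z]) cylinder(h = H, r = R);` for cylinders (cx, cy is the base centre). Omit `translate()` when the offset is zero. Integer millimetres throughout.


// leg_h = 410 - 24 = 386
translate([0, 0, 386]) cube([342, 308, 24]);
translate([19, 19, 0]) cylinder(h = 386, r = 19);
translate([323, 19, 0]) cylinder(h = 386, r = 19);
translate([19, 289, 0]) cylinder(h = 386, r = 19);
translate([323, 289, 0]) cylinder(h = 386, r = 19);


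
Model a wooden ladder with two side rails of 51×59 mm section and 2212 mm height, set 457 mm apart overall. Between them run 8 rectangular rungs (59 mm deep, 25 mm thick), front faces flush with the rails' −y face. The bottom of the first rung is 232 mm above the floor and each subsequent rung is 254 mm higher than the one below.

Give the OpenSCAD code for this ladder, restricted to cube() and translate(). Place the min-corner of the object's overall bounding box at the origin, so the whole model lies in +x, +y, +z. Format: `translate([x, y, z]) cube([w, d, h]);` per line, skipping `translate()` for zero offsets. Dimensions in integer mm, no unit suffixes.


cube([51, 59, 2212]);
translate([406, 0, 0]) cube([51, 59, 2212]);
translate([51, 0, 232]) cube([355, 59, 25]);
translate([51, 0, 486]) cube([355, 59, 25]);
translate([51, 0, 740]) cube([355, 59, 25]);
translate([51, 0, 994]) cube([355, 59, 25]);
translate([51, 0, 1248]) cube([355, 59, 25]);
translate([51, 0, 1502]) cube([355, 59, 25]);
translate([51, 0, 1756]) cube([355, 59, 25]);
translate([51, 0, 2010]) cube([355, 59, 25]);


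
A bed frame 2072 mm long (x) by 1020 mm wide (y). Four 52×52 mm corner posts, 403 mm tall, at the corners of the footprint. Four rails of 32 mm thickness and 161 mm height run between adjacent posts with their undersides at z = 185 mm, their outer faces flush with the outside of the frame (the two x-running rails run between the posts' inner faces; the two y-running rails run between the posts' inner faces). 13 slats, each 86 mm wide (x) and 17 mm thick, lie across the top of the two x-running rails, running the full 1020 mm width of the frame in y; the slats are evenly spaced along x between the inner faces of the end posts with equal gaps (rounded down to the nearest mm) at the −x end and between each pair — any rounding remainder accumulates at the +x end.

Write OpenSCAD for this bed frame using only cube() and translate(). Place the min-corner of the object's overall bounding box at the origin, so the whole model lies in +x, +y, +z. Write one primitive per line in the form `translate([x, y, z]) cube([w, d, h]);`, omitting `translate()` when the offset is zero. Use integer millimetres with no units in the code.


cube([52, 52, 403]);
translate([0, 968, 0]) cube([52, 52, 403]);
translate([2020, 0, 0]) cube([52, 52, 403]);
translate([2020, 968, 0]) cube([52, 52, 403]);
translate([52, 0, 185]) cube([1968, 32, 161]);
translate([52, 988, 185]) cube([1968, 32, 161]);
translate([0, 52, 185]) cube([32, 916, 161]);
translate([2040, 52, 185]) cube([32, 916, 161]);
translate([112, 0, 346]) cube([86, 1020, 17]);
translate([258, 0, 346]) cube([86, 1020, 17]);
translate([404, 0, 346]) cube([86, 1020, 17]);
translate([550, 0, 346]) cube([86, 1020, 17]);
translate([696, 0, 346]) cube([86, 1020, 17]);
translate([842, 0, 346]) cube([86, 1020, 17]);
translate([988, 0, 346]) cube([86, 1020, 17]);
translate([1134, 0, 346]) cube([86, 1020, 17]);
translate([1280, 0, 346]) cube([86, 1020, 17]);
translate([1426, 0, 346]) cube([86, 1020, 17]);
translate([1572, 0, 346]) cube([86, 1020, 17]);
translate([1718, 0, 346]) cube([86, 1020, 17]);
translate([1864, 0, 346]) cube([86, 1020, 17]);


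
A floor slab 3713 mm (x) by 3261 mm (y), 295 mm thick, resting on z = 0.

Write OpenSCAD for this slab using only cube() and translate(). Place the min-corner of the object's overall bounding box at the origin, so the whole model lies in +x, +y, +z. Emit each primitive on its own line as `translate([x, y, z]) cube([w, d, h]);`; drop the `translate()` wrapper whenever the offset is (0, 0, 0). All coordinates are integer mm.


cube([3713, 3261, 295]);


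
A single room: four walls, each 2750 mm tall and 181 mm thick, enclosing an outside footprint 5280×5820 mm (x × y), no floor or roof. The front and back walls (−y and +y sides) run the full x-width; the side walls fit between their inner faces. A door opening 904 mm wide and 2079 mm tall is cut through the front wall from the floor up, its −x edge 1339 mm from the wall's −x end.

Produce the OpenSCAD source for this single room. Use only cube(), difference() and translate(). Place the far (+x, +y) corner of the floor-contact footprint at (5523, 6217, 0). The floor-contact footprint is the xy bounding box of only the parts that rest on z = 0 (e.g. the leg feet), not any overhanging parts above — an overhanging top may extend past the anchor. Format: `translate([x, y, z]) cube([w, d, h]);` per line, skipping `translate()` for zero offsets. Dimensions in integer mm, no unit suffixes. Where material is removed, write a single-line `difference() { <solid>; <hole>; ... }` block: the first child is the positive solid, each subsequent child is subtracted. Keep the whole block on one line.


difference() { translate([243, 397, 0]) cube([5280, 181, 2750]); translate([1582, 397, 0]) cube([904, 181, 2079]); }
translate([243, 6036, 0]) cube([5280, 181, 2750]);
translate([243, 578, 0]) cube([181, 5458, 2750]);
translate([5342, 578, 0]) cube([181, 5458, 2750]);


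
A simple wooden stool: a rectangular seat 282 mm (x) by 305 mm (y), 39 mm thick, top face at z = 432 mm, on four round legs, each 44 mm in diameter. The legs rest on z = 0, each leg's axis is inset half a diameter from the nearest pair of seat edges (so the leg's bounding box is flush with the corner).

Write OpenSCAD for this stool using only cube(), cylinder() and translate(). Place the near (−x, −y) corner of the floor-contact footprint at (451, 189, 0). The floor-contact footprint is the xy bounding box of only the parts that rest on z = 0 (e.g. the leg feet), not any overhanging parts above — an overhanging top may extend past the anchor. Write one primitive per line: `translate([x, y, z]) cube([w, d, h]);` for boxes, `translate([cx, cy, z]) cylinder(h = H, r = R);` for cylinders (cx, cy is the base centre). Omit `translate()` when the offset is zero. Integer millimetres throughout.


// leg_h = 432 - 39 = 393
translate([451, 189, 393]) cube([282, 305, 39]);
translate([473, 211, 0]) cylinder(h = 393, r = 22);
translate([711, 211, 0]) cylinder(h = 393, r = 22);
translate([473, 472, 0]) cylinder(h = 393, r = 22);
translate([711, 472, 0]) cylinder(h = 393, r = 22);


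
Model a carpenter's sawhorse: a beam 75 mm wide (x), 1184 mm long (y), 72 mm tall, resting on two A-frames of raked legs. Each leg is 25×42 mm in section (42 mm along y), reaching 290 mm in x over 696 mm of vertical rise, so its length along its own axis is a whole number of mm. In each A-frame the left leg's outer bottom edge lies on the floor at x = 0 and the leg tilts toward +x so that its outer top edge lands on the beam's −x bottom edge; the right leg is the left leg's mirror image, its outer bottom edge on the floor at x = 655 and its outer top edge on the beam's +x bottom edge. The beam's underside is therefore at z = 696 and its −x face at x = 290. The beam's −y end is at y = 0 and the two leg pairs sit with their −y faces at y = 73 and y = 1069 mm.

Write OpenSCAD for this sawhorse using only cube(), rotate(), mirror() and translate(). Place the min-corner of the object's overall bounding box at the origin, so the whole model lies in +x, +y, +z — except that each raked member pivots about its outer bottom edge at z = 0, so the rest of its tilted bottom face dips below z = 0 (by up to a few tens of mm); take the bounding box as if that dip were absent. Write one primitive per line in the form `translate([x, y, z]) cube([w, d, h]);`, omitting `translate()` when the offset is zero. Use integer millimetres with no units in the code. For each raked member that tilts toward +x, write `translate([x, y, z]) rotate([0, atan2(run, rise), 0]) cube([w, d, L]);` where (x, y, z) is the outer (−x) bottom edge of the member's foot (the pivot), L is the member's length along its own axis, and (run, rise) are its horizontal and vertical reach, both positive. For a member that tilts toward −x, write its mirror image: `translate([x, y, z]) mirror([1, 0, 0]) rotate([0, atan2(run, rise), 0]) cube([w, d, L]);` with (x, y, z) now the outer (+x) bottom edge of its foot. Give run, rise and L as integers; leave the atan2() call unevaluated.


translate([290, 0, 696]) cube([75, 1184, 72]);
translate([0, 73, 0]) rotate([0, atan2(290, 696), 0]) cube([25, 42, 754]);
translate([655, 73, 0]) mirror([1, 0, 0]) rotate([0, atan2(290, 696), 0]) cube([25, 42, 754]);
translate([0, 1069, 0]) rotate([0, atan2(290, 696), 0]) cube([25, 42, 754]);
translate([655, 1069, 0]) mirror([1, 0, 0]) rotate([0, atan2(290, 696), 0]) cube([25, 42, 754]);


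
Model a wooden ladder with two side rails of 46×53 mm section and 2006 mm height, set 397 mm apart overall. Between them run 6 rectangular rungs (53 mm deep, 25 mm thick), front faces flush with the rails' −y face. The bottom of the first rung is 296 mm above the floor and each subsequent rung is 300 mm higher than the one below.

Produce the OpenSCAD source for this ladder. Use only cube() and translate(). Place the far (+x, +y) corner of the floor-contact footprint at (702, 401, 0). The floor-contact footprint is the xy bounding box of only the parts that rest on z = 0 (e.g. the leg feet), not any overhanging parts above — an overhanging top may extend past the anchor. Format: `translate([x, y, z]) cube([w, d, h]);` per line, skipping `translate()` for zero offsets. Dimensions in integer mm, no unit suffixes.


translate([305, 348, 0]) cube([46, 53, 2006]);
translate([656, 348, 0]) cube([46, 53, 2006]);
translate([351, 348, 296]) cube([305, 53, 25]);
translate([351, 348, 596]) cube([305, 53, 25]);
translate([351, 348, 896]) cube([305, 53, 25]);
translate([351, 348, 1196]) cube([305, 53, 25]);
translate([351, 348, 1496]) cube([305, 53, 25]);
translate([351, 348, 1796]) cube([305, 53, 25]);


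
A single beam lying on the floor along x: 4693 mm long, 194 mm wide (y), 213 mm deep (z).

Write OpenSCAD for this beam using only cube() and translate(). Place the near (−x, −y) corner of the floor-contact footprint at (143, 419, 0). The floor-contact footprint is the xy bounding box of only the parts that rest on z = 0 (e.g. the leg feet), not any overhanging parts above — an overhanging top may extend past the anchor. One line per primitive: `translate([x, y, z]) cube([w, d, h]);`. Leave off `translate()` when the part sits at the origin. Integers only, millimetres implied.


translate([143, 419, 0]) cube([4693, 194, 213]);


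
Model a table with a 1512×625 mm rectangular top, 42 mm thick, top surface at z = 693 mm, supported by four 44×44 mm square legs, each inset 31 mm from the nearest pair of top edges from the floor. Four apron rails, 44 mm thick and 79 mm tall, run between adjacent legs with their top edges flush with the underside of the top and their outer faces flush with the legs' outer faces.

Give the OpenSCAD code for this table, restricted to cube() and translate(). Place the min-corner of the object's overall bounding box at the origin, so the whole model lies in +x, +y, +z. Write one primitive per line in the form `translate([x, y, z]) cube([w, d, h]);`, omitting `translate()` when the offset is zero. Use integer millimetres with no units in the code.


translate([0, 0, 651]) cube([1512, 625, 42]);
translate([31, 31, 0]) cube([44, 44, 651]);
translate([1437, 31, 0]) cube([44, 44, 651]);
translate([31, 550, 0]) cube([44, 44, 651]);
translate([1437, 550, 0]) cube([44, 44, 651]);
translate([75, 31, 572]) cube([1362, 44, 79]);
translate([75, 550, 572]) cube([1362, 44, 79]);
translate([31, 75, 572]) cube([44, 475, 79]);
translate([1437, 75, 572]) cube([44, 475, 79]);


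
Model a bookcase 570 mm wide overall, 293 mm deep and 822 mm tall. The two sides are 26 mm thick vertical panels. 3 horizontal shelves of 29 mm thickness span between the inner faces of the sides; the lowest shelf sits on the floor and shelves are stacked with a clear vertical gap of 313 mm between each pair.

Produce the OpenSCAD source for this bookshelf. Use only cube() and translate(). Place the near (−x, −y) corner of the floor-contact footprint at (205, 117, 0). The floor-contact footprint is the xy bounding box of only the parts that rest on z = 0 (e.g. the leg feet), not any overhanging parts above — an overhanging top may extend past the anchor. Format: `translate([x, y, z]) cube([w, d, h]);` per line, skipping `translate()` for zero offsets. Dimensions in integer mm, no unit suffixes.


translate([205, 117, 0]) cube([26, 293, 822]);
translate([749, 117, 0]) cube([26, 293, 822]);
translate([231, 117, 0]) cube([518, 293, 29]);
translate([231, 117, 342]) cube([518, 293, 29]);
translate([231, 117, 684]) cube([518, 293, 29]);


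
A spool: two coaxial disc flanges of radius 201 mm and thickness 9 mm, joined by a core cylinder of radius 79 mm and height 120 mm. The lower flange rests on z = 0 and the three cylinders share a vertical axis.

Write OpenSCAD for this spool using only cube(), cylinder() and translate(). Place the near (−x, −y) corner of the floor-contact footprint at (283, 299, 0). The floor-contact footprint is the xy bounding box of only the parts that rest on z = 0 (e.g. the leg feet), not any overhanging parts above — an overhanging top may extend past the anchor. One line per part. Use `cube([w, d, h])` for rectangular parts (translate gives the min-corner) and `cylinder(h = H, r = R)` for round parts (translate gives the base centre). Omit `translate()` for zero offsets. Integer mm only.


translate([484, 500, 0]) cylinder(h = 9, r = 201);
translate([484, 500, 9]) cylinder(h = 120, r = 79);
translate([484, 500, 129]) cylinder(h = 9, r = 201);


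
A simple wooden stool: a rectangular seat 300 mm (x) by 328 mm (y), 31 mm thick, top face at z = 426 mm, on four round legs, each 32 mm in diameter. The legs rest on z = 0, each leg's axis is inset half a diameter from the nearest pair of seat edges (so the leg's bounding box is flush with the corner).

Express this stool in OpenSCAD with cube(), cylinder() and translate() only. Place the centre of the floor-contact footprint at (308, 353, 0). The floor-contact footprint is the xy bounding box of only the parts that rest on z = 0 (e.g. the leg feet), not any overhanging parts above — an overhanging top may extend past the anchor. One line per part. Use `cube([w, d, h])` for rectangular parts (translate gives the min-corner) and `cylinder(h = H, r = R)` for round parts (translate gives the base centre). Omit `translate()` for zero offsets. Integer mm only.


// leg_h = 426 - 31 = 395
translate([158, 189, 395]) cube([300, 328, 31]);
translate([174, 205, 0]) cylinder(h = 395, r = 16);
translate([442, 205, 0]) cylinder(h = 395, r = 16);
translate([174, 501, 0]) cylinder(h = 395, r = 16);
translate([442, 501, 0]) cylinder(h = 395, r = 16);


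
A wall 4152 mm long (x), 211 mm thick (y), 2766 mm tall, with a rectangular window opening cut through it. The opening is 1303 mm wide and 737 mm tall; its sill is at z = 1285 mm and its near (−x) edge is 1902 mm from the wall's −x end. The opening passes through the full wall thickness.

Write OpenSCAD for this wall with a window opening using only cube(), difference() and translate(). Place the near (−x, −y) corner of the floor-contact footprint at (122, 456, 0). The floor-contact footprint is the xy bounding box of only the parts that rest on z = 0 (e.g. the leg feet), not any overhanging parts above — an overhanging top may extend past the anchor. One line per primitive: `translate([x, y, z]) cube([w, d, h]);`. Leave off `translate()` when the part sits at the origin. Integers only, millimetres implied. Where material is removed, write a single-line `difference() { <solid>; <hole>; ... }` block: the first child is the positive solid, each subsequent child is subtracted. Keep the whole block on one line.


difference() { translate([122, 456, 0]) cube([4152, 211, 2766]); translate([2024, 456, 1285]) cube([1303, 211, 737]); }


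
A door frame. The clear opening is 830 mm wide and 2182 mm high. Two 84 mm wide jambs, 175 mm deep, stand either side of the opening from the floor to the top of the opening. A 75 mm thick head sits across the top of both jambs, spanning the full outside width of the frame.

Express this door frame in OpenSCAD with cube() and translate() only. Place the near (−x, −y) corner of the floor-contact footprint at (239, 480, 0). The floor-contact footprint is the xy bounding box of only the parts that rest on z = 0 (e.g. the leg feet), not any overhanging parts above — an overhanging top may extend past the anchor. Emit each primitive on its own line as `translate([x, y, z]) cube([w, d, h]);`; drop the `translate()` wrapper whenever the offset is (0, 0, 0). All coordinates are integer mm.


translate([239, 480, 0]) cube([84, 175, 2182]);
translate([1153, 480, 0]) cube([84, 175, 2182]);
translate([239, 480, 2182]) cube([998, 175, 75]);


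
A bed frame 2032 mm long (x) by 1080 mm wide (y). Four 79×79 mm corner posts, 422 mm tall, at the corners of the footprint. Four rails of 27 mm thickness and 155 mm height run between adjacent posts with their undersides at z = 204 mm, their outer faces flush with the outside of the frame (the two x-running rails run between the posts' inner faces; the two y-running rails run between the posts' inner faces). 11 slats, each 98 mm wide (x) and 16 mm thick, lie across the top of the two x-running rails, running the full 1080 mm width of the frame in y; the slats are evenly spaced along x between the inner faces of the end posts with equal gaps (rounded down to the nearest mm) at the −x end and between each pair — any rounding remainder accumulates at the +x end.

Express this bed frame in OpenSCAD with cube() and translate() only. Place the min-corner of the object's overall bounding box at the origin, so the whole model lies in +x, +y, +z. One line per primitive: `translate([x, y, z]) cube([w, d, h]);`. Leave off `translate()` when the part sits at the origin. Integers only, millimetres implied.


cube([79, 79, 422]);
translate([0, 1001, 0]) cube([79, 79, 422]);
translate([1953, 0, 0]) cube([79, 79, 422]);
translate([1953, 1001, 0]) cube([79, 79, 422]);
translate([79, 0, 204]) cube([1874, 27, 155]);
translate([79, 1053, 204]) cube([1874, 27, 155]);
translate([0, 79, 204]) cube([27, 922, 155]);
translate([2005, 79, 204]) cube([27, 922, 155]);
translate([145, 0, 359]) cube([98, 1080, 16]);
translate([309, 0, 359]) cube([98, 1080, 16]);
translate([473, 0, 359]) cube([98, 1080, 16]);
translate([637, 0, 359]) cube([98, 1080, 16]);
translate([801, 0, 359]) cube([98, 1080, 16]);
translate([965, 0, 359]) cube([98, 1080, 16]);
translate([1129, 0, 359]) cube([98, 1080, 16]);
translate([1293, 0, 359]) cube([98, 1080, 16]);
translate([1457, 0, 359]) cube([98, 1080, 16]);
translate([1621, 0, 359]) cube([98, 1080, 16]);
translate([1785, 0, 359]) cube([98, 1080, 16]);


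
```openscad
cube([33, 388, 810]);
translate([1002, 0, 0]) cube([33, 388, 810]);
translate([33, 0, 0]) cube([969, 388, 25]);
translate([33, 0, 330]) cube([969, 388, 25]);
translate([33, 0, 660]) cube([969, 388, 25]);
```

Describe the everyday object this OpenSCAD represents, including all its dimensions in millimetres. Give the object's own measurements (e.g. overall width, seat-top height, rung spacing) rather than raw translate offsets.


An open bookshelf. Two side panels, each 33 mm thick, 388 mm deep and 810 mm tall, stand 1035 mm apart (outside-to-outside). Between them sit 3 shelves, each 25 mm thick and 388 mm deep, spanning the full gap between the sides. The bottom shelf rests on the floor (its underside at z = 0) and the clear gap between one shelf's top and the next shelf's underside is 305 mm.


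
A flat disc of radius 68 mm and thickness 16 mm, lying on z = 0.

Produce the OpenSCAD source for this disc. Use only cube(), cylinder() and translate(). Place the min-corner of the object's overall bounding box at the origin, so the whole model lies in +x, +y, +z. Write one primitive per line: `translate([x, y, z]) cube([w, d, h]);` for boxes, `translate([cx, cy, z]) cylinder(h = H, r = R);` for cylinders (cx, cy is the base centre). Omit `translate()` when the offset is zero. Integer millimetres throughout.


translate([68, 68, 0]) cylinder(h = 16, r = 68);


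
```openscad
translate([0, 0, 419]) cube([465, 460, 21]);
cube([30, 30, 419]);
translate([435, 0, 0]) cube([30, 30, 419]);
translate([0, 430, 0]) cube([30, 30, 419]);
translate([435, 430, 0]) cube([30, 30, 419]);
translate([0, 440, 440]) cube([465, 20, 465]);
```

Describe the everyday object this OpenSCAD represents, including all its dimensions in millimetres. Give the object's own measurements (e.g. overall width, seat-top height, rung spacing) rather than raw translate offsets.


A chair. The seat is a 465×460×21 mm slab with its top at z = 440 mm, on four 30×30 mm corner legs (flush with the seat edges, standing on z = 0). A flat backrest 20 mm thick, 465 mm tall, spans the full seat width and rises from the seat top along its +y edge, rear face flush with the rear of the seat.
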